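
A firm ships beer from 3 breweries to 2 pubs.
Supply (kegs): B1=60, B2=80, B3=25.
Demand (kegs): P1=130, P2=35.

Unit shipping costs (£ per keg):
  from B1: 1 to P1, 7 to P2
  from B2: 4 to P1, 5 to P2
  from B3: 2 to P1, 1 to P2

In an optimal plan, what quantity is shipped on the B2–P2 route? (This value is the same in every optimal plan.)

10

The minimum-cost plan:
  B1→P1: 60 kegs
  B2→P1: 70 kegs
  B2→P2: 10 kegs
  B3→P2: 25 kegs
Total cost = £415.
So B2→P2 carries 10 kegs.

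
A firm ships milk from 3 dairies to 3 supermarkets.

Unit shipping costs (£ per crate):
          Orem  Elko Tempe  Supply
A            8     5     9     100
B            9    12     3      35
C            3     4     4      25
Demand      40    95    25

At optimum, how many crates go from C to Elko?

0

Optimal shipments:
  A to Orem: 5 × £8 = £40
  A to Elko: 95 × £5 = £475
  B to Orem: 10 × £9 = £90
  B to Tempe: 25 × £3 = £75
  C to Orem: 25 × £3 = £75
Total cost = £755.
The route C→Elko is not used.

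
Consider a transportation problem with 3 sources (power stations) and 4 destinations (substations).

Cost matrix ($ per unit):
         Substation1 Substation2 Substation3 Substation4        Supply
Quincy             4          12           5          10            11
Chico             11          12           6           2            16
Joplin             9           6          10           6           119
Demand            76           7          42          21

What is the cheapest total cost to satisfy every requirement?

1153

An optimal shipping plan:
  Quincy→Substation3: 11 × $5 = $55
  Chico→Substation3: 16 × $6 = $96
  Joplin→Substation1: 76 × $9 = $684
  Joplin→Substation2: 7 × $6 = $42
  Joplin→Substation3: 15 × $10 = $150
  Joplin→Substation4: 21 × $6 = $126
Total = 55 + 96 + 684 + 42 + 150 + 126 = $1153.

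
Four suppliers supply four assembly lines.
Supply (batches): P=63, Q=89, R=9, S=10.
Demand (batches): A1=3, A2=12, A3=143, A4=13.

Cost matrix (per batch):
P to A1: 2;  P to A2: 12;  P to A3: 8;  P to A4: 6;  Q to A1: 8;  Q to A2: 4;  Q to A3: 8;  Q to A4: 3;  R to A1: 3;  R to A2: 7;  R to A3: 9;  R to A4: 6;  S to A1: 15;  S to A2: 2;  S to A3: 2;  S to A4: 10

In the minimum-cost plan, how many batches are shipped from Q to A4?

The minimum-cost plan:
  P->A1: 3 × 2 = 6
  P->A3: 60 × 8 = 480
  Q->A2: 12 × 4 = 48
  Q->A3: 64 × 8 = 512
  Q->A4: 13 × 3 = 39
  R->A3: 9 × 9 = 81
  S->A3: 10 × 2 = 20
Total cost = 1186.
So Q→A4 carries 13 batches.

13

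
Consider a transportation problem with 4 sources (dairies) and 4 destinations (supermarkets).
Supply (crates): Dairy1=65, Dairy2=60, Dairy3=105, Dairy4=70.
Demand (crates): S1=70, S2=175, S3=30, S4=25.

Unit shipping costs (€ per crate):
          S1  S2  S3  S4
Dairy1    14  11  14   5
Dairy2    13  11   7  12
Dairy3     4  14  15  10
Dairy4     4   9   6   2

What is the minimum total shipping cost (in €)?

2480

Optimal allocation:
  Dairy1->S2: 65 × €11 = €715
  Dairy2->S2: 30 × €11 = €330
  Dairy2->S3: 30 × €7 = €210
  Dairy3->S1: 70 × €4 = €280
  Dairy3->S2: 35 × €14 = €490
  Dairy4->S2: 45 × €9 = €405
  Dairy4->S4: 25 × €2 = €50
Total = 715 + 330 + 210 + 280 + 490 + 405 + 50 = €2480.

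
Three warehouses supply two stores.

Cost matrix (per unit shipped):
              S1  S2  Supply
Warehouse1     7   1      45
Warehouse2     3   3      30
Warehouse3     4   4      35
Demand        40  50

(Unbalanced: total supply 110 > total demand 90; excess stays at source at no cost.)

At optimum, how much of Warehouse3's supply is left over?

20

An optimal plan:
  Warehouse1→S2: 45 units
  Warehouse2→S1: 25 units
  Warehouse2→S2: 5 units
  Warehouse3→S1: 15 units
Total cost = 195.
Warehouse3 ships 15 of its 35, leaving 20.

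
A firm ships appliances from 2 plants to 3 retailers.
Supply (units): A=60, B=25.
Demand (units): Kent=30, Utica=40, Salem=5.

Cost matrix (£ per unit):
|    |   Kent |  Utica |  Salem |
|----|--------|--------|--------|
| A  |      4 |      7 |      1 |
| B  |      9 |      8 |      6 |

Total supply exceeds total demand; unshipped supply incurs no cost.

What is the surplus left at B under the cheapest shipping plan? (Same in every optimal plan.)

Minimum-cost shipments:
  A->Kent: 30 × £4 = £120
  A->Utica: 25 × £7 = £175
  A->Salem: 5 × £1 = £5
  B->Utica: 15 × £8 = £120
Total cost = £420.
B ships 15 of its 25, leaving 10.

10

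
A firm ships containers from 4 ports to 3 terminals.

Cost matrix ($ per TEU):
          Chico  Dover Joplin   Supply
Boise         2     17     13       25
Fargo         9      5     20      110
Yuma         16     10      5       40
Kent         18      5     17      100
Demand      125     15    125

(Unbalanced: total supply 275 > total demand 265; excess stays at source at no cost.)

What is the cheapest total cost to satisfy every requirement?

2670

Optimal allocation:
  Boise->Chico: 25 TEU
  Fargo->Chico: 100 TEU
  Yuma->Joplin: 40 TEU
  Kent->Dover: 15 TEU
  Kent->Joplin: 85 TEU
Total cost = $2670.
(Supply check: Boise ships 25; Fargo ships 100; Yuma ships 40; Kent ships 100.)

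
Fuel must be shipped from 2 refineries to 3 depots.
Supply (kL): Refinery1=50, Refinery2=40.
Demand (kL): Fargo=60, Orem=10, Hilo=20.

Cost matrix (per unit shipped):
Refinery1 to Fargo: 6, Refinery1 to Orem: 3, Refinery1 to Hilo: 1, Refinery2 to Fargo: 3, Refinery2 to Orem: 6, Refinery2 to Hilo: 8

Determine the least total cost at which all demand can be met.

An optimal shipping plan:
  Refinery1 to Fargo: 20 kL
  Refinery1 to Orem: 10 kL
  Refinery1 to Hilo: 20 kL
  Refinery2 to Fargo: 40 kL
Total cost = 290.
(Supply check: Refinery1 ships 50; Refinery2 ships 40.)

290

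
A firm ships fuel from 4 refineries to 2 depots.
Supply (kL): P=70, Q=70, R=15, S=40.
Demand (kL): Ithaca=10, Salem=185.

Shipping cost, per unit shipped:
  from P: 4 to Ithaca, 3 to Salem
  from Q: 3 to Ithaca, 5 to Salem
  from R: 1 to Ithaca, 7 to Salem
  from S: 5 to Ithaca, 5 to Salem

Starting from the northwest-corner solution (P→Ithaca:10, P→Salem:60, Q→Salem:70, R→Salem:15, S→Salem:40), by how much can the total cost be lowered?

Current plan cost = 10·4 + 60·3 + 70·5 + 15·7 + 40·5 = 875.
Optimal plan:
  P–Salem: 70 × 3 = 210
  Q–Salem: 70 × 5 = 350
  R–Ithaca: 10 × 1 = 10
  R–Salem: 5 × 7 = 35
  S–Salem: 40 × 5 = 200
Optimal cost = 805.
Saving = 875 − 805 = 70.

70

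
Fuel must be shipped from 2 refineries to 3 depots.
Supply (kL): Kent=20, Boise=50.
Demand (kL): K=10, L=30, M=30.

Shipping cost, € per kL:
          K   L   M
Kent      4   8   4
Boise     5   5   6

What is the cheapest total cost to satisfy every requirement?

340

Optimal allocation:
  Kent->M: 20 × €4 = €80
  Boise->K: 10 × €5 = €50
  Boise->L: 30 × €5 = €150
  Boise->M: 10 × €6 = €60
Total = 80 + 50 + 150 + 60 = €340.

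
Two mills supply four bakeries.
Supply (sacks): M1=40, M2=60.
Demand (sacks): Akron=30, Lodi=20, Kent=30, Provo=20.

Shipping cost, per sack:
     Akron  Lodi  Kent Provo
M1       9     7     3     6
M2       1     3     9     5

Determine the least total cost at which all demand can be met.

290

A cheapest plan:
  M1–Kent: 30 × 3 = 90
  M1–Provo: 10 × 6 = 60
  M2–Akron: 30 × 1 = 30
  M2–Lodi: 20 × 3 = 60
  M2–Provo: 10 × 5 = 50
Total = 90 + 60 + 30 + 60 + 50 = 290.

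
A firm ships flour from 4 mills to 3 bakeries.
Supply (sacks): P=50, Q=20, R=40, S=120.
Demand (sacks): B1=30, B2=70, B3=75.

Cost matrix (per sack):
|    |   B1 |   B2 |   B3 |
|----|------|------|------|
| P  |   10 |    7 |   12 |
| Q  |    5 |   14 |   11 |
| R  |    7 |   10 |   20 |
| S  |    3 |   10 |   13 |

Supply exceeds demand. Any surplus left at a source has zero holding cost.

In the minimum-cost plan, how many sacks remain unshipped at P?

0

An optimal plan:
  P->B2: 50 sacks
  Q->B3: 20 sacks
  R->B2: 20 sacks
  S->B1: 30 sacks
  S->B3: 55 sacks
Total cost = 1575.
P ships 50 of its 50, leaving 0.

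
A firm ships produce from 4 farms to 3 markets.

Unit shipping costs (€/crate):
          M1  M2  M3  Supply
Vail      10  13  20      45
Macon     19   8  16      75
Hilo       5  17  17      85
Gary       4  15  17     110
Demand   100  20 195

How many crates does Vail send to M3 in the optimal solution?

Optimal shipments:
  Vail→M3: 45 crates
  Macon→M2: 20 crates
  Macon→M3: 55 crates
  Hilo→M3: 85 crates
  Gary→M1: 100 crates
  Gary→M3: 10 crates
Total cost = €3955.
So Vail→M3 carries 45 crates.

45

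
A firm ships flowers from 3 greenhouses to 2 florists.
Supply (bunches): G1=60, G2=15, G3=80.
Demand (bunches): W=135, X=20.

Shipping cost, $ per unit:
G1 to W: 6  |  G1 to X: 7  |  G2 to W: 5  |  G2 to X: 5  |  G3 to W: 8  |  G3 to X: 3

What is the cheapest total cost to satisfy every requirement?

975

Optimal allocation:
  G1 to W: 60 × $6 = $360
  G2 to W: 15 × $5 = $75
  G3 to W: 60 × $8 = $480
  G3 to X: 20 × $3 = $60
Total = 360 + 75 + 480 + 60 = $975.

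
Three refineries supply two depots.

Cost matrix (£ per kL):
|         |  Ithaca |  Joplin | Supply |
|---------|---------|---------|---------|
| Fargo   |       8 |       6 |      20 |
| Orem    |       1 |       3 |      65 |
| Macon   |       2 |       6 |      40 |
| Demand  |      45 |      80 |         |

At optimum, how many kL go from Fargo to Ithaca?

Solving gives:
  Fargo–Joplin: 20 × £6 = £120
  Orem–Ithaca: 5 × £1 = £5
  Orem–Joplin: 60 × £3 = £180
  Macon–Ithaca: 40 × £2 = £80
Total cost = £385.
The route Fargo→Ithaca is not used.

0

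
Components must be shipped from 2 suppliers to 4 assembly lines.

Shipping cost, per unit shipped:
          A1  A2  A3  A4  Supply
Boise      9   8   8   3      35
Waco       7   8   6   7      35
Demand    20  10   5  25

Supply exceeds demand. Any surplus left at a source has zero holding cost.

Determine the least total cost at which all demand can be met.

325

One minimum-cost allocation:
  Boise→A2: 10 batches
  Boise→A4: 25 batches
  Waco→A1: 20 batches
  Waco→A3: 5 batches
Total cost = 325.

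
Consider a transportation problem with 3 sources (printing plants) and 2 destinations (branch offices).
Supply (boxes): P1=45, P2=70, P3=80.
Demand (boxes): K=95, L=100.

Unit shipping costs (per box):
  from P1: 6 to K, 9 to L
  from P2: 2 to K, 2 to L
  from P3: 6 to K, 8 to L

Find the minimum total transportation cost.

950

A cheapest plan:
  P1 to K: 45 × 6 = 270
  P2 to L: 70 × 2 = 140
  P3 to K: 50 × 6 = 300
  P3 to L: 30 × 8 = 240
Total = 270 + 140 + 300 + 240 = 950.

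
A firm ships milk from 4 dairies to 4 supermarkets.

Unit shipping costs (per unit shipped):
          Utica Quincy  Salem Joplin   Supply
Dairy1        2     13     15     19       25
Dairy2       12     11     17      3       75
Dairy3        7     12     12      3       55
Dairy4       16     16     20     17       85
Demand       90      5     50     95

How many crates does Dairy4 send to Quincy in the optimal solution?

Solving gives:
  Dairy1–Utica: 25 × 2 = 50
  Dairy2–Joplin: 75 × 3 = 225
  Dairy3–Utica: 35 × 7 = 245
  Dairy3–Joplin: 20 × 3 = 60
  Dairy4–Utica: 30 × 16 = 480
  Dairy4–Quincy: 5 × 16 = 80
  Dairy4–Salem: 50 × 20 = 1000
Total cost = 2140.
So Dairy4→Quincy carries 5 crates.

5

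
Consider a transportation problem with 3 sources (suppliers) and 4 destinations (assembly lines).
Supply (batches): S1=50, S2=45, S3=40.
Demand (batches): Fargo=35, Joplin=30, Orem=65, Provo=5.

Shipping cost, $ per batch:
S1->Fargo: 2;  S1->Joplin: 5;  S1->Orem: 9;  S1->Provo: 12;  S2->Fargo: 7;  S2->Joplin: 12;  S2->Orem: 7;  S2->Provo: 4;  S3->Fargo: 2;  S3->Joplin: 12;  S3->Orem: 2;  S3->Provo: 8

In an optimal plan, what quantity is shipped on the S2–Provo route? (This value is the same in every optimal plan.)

The minimum-cost plan:
  S1→Fargo: 20 batches
  S1→Joplin: 30 batches
  S2→Fargo: 15 batches
  S2→Orem: 25 batches
  S2→Provo: 5 batches
  S3→Orem: 40 batches
Total cost = $570.
So S2→Provo carries 5 batches.

5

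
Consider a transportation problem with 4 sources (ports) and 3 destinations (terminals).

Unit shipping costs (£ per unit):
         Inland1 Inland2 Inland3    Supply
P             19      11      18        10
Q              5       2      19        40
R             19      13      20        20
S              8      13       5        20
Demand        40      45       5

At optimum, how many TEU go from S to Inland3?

5

The minimum-cost plan:
  P→Inland2: 10 TEU
  Q→Inland1: 25 TEU
  Q→Inland2: 15 TEU
  R→Inland2: 20 TEU
  S→Inland1: 15 TEU
  S→Inland3: 5 TEU
Total cost = £670.
So S→Inland3 carries 5 TEU.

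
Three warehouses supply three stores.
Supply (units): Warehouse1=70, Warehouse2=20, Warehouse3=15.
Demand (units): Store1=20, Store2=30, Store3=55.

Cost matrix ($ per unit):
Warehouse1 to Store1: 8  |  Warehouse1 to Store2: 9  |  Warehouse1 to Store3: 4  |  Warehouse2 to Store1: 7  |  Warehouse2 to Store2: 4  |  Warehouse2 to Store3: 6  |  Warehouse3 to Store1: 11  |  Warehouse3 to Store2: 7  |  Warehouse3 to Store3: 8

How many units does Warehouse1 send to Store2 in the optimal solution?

0

Optimal shipments:
  Warehouse1–Store1: 15 × $8 = $120
  Warehouse1–Store3: 55 × $4 = $220
  Warehouse2–Store1: 5 × $7 = $35
  Warehouse2–Store2: 15 × $4 = $60
  Warehouse3–Store2: 15 × $7 = $105
Total cost = $540.
The route Warehouse1→Store2 is not used.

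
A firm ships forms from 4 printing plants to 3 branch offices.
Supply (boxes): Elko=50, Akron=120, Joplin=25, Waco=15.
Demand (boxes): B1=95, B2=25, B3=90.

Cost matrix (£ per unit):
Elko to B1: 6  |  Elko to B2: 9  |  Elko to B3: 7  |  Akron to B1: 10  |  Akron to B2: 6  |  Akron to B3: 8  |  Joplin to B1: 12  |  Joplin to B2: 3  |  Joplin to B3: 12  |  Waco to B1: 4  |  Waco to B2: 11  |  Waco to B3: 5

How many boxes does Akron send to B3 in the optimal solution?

90

Solving gives:
  Elko to B1: 50 boxes
  Akron to B1: 30 boxes
  Akron to B3: 90 boxes
  Joplin to B2: 25 boxes
  Waco to B1: 15 boxes
Total cost = £1455.
So Akron→B3 carries 90 boxes.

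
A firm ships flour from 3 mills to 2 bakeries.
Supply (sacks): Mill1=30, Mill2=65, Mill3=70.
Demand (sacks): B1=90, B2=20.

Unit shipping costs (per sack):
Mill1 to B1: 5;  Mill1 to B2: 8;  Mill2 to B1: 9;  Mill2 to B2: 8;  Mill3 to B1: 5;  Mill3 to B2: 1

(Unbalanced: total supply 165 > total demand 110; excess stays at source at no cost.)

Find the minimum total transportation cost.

One minimum-cost allocation:
  Mill1–B1: 30 × 5 = 150
  Mill2–B1: 10 × 9 = 90
  Mill3–B1: 50 × 5 = 250
  Mill3–B2: 20 × 1 = 20
Total = 150 + 90 + 250 + 20 = 510.
(Supply check: Mill1 ships 30; Mill2 ships 10; Mill3 ships 70.)

510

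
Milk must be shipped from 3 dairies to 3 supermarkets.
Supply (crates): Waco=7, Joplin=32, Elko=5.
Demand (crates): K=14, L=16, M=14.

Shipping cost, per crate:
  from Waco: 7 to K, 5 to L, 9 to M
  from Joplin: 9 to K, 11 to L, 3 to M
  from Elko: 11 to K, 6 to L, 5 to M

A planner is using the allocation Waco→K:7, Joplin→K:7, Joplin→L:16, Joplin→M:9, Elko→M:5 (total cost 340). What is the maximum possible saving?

63

Current plan cost = 7·7 + 7·9 + 16·11 + 9·3 + 5·5 = 340.
Optimal plan:
  Waco–L: 7 × 5 = 35
  Joplin–K: 14 × 9 = 126
  Joplin–L: 4 × 11 = 44
  Joplin–M: 14 × 3 = 42
  Elko–L: 5 × 6 = 30
Optimal cost = 277.
Saving = 340 − 277 = 63.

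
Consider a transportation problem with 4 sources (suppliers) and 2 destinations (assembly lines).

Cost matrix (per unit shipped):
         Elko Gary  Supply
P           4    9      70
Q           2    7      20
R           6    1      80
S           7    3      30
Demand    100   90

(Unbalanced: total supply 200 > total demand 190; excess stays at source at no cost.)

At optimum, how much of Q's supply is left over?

Minimum-cost shipments:
  P->Elko: 70 × 4 = 280
  Q->Elko: 20 × 2 = 40
  R->Gary: 80 × 1 = 80
  S->Elko: 10 × 7 = 70
  S->Gary: 10 × 3 = 30
Total cost = 500.
Q ships 20 of its 20, leaving 0.

0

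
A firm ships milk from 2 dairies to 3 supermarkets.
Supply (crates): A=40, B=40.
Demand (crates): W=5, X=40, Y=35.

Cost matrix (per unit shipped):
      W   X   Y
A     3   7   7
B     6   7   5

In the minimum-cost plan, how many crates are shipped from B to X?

Solving gives:
  A→W: 5 crates
  A→X: 35 crates
  B→X: 5 crates
  B→Y: 35 crates
Total cost = 470.
So B→X carries 5 crates.

5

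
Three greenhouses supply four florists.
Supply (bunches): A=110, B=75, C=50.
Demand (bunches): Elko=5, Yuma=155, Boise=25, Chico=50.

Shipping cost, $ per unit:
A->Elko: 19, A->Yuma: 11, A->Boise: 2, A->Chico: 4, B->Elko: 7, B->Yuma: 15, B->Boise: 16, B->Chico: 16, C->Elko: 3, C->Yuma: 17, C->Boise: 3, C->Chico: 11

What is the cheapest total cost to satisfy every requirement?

2415

A cheapest plan:
  A to Yuma: 60 × $11 = $660
  A to Chico: 50 × $4 = $200
  B to Yuma: 75 × $15 = $1125
  C to Elko: 5 × $3 = $15
  C to Yuma: 20 × $17 = $340
  C to Boise: 25 × $3 = $75
Total = 660 + 200 + 1125 + 15 + 340 + 75 = $2415.
(Supply check: A ships 110; B ships 75; C ships 50.)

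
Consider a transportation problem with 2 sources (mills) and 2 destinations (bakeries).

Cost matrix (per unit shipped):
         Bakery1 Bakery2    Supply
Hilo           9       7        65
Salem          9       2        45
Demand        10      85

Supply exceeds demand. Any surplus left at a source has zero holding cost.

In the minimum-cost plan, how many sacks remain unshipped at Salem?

An optimal plan:
  Hilo–Bakery1: 10 sacks
  Hilo–Bakery2: 40 sacks
  Salem–Bakery2: 45 sacks
Total cost = 460.
Salem ships 45 of its 45, leaving 0.

0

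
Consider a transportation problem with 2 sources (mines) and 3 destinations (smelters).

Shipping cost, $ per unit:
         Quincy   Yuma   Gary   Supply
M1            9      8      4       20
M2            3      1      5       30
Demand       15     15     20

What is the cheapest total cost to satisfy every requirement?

Optimal allocation:
  M1→Gary: 20 × $4 = $80
  M2→Quincy: 15 × $3 = $45
  M2→Yuma: 15 × $1 = $15
Total = 80 + 45 + 15 = $140.

140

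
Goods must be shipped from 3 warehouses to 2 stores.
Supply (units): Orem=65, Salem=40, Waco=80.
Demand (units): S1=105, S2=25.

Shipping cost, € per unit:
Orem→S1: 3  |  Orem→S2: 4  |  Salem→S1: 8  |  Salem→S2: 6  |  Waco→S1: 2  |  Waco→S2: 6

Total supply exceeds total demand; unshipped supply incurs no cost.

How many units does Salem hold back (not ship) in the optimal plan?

40

Minimum-cost shipments:
  Orem->S1: 25 × €3 = €75
  Orem->S2: 25 × €4 = €100
  Waco->S1: 80 × €2 = €160
Total cost = €335.
Salem ships 0 of its 40, leaving 40.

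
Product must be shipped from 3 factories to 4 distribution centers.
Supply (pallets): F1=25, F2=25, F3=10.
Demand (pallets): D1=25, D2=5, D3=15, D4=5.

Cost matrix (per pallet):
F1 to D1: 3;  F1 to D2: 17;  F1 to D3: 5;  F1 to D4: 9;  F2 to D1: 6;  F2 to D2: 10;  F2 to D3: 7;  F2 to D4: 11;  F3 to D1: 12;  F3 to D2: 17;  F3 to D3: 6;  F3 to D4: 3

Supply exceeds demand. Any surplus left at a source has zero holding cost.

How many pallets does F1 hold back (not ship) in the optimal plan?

0

Minimum-cost shipments:
  F1–D1: 25 pallets
  F2–D2: 5 pallets
  F2–D3: 10 pallets
  F3–D3: 5 pallets
  F3–D4: 5 pallets
Total cost = 240.
F1 ships 25 of its 25, leaving 0.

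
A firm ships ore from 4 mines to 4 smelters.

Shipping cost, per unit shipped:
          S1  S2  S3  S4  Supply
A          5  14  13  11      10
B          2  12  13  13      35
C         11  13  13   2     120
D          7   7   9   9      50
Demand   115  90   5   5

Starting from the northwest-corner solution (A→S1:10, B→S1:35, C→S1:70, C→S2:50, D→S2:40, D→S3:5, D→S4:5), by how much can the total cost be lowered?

75

Current plan cost = 10·5 + 35·2 + 70·11 + 50·13 + 40·7 + 5·9 + 5·9 = 1910.
Optimal plan:
  A to S1: 10 × 5 = 50
  B to S1: 35 × 2 = 70
  C to S1: 70 × 11 = 770
  C to S2: 40 × 13 = 520
  C to S3: 5 × 13 = 65
  C to S4: 5 × 2 = 10
  D to S2: 50 × 7 = 350
Optimal cost = 1835.
Saving = 1910 − 1835 = 75.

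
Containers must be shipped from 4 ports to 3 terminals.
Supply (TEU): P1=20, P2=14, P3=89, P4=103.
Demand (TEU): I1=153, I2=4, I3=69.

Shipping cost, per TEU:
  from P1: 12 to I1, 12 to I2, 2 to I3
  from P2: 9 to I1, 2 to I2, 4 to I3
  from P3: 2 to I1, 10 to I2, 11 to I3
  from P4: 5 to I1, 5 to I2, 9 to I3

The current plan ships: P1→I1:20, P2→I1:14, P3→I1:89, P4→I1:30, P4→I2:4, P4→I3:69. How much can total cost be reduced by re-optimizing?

406

Current plan cost = 20·12 + 14·9 + 89·2 + 30·5 + 4·5 + 69·9 = 1335.
Optimal plan:
  P1 to I3: 20 × 2 = 40
  P2 to I3: 14 × 4 = 56
  P3 to I1: 89 × 2 = 178
  P4 to I1: 64 × 5 = 320
  P4 to I2: 4 × 5 = 20
  P4 to I3: 35 × 9 = 315
Optimal cost = 929.
Saving = 1335 − 929 = 406.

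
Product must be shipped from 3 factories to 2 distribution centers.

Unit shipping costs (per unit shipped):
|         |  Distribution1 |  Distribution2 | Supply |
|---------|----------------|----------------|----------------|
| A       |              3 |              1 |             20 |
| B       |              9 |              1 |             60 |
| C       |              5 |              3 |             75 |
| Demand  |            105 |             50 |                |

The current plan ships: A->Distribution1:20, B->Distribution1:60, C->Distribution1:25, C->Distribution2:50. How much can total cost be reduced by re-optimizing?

Current plan cost = 20·3 + 60·9 + 25·5 + 50·3 = 875.
Optimal plan:
  A→Distribution1: 20 × 3 = 60
  B→Distribution1: 10 × 9 = 90
  B→Distribution2: 50 × 1 = 50
  C→Distribution1: 75 × 5 = 375
Optimal cost = 575.
Saving = 875 − 575 = 300.

300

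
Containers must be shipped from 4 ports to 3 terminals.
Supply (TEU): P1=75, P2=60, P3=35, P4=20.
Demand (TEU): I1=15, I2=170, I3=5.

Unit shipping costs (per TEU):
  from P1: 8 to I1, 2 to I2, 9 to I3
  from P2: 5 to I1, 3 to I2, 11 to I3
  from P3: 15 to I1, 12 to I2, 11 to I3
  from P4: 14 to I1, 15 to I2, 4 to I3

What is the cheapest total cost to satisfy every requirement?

980

An optimal shipping plan:
  P1–I2: 75 × 2 = 150
  P2–I2: 60 × 3 = 180
  P3–I2: 35 × 12 = 420
  P4–I1: 15 × 14 = 210
  P4–I3: 5 × 4 = 20
Total = 150 + 180 + 420 + 210 + 20 = 980.
(Supply check: P1 ships 75; P2 ships 60; P3 ships 35; P4 ships 20.)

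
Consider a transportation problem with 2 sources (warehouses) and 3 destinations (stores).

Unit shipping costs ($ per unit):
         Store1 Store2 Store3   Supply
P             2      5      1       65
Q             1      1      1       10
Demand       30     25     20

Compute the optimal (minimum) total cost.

An optimal shipping plan:
  P–Store1: 30 × $2 = $60
  P–Store2: 15 × $5 = $75
  P–Store3: 20 × $1 = $20
  Q–Store2: 10 × $1 = $10
Total = 60 + 75 + 20 + 10 = $165.

165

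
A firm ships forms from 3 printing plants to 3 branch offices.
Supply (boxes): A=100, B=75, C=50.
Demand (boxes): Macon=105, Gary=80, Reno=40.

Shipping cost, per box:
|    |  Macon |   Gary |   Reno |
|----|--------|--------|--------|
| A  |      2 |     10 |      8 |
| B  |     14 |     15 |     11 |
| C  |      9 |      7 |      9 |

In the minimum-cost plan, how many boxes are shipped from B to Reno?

Solving gives:
  A→Macon: 100 boxes
  B→Macon: 5 boxes
  B→Gary: 30 boxes
  B→Reno: 40 boxes
  C→Gary: 50 boxes
Total cost = 1510.
So B→Reno carries 40 boxes.

40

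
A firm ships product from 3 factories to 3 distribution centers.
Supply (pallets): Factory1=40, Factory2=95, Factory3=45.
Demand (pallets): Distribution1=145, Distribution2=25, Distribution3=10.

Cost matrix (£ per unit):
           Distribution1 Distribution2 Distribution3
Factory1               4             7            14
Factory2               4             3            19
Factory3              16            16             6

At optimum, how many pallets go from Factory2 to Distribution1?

70

Optimal shipments:
  Factory1–Distribution1: 40 × £4 = £160
  Factory2–Distribution1: 70 × £4 = £280
  Factory2–Distribution2: 25 × £3 = £75
  Factory3–Distribution1: 35 × £16 = £560
  Factory3–Distribution3: 10 × £6 = £60
Total cost = £1135.
So Factory2→Distribution1 carries 70 pallets.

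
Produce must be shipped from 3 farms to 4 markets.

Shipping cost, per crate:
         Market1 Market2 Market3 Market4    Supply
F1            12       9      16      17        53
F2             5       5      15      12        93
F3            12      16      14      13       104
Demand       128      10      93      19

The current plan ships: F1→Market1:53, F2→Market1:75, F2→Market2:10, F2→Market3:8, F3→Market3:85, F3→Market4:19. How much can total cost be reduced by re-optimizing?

Current plan cost = 53·12 + 75·5 + 10·5 + 8·15 + 85·14 + 19·13 = 2618.
Optimal plan:
  F1 to Market1: 35 × 12 = 420
  F1 to Market2: 10 × 9 = 90
  F1 to Market3: 8 × 16 = 128
  F2 to Market1: 93 × 5 = 465
  F3 to Market3: 85 × 14 = 1190
  F3 to Market4: 19 × 13 = 247
Optimal cost = 2540.
Saving = 2618 − 2540 = 78.

78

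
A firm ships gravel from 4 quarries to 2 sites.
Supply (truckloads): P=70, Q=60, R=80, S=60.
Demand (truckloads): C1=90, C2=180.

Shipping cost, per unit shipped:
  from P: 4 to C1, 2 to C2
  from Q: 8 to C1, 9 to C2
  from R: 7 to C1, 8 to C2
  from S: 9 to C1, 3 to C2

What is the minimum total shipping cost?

Optimal allocation:
  P→C2: 70 × 2 = 140
  Q→C1: 60 × 8 = 480
  R→C1: 30 × 7 = 210
  R→C2: 50 × 8 = 400
  S→C2: 60 × 3 = 180
Total = 140 + 480 + 210 + 400 + 180 = 1410.
(Supply check: P ships 70; Q ships 60; R ships 80; S ships 60.)

1410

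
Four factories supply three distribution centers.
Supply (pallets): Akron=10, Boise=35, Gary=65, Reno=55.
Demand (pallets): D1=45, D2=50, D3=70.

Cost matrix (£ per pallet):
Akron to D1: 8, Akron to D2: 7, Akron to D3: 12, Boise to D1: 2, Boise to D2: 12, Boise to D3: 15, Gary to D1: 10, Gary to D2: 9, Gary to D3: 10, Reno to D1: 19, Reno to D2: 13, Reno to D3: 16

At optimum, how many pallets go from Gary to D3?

The minimum-cost plan:
  Akron to D1: 10 pallets
  Boise to D1: 35 pallets
  Gary to D3: 65 pallets
  Reno to D2: 50 pallets
  Reno to D3: 5 pallets
Total cost = £1530.
So Gary→D3 carries 65 pallets.

65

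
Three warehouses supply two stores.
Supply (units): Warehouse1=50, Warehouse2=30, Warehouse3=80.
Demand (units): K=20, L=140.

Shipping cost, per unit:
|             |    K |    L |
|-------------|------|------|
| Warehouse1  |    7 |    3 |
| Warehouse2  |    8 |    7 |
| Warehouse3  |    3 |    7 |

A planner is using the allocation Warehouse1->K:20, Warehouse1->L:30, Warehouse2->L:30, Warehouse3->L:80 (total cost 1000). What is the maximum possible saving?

Current plan cost = 20·7 + 30·3 + 30·7 + 80·7 = 1000.
Optimal plan:
  Warehouse1 to L: 50 units
  Warehouse2 to L: 30 units
  Warehouse3 to K: 20 units
  Warehouse3 to L: 60 units
Optimal cost = 840.
Saving = 1000 − 840 = 160.

160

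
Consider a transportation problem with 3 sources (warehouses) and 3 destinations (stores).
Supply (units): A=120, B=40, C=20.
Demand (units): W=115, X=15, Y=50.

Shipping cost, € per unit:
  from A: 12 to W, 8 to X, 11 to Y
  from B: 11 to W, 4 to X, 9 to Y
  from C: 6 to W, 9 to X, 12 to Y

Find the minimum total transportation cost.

A cheapest plan:
  A to W: 95 × €12 = €1140
  A to Y: 25 × €11 = €275
  B to X: 15 × €4 = €60
  B to Y: 25 × €9 = €225
  C to W: 20 × €6 = €120
Total = 1140 + 275 + 60 + 225 + 120 = €1820.

1820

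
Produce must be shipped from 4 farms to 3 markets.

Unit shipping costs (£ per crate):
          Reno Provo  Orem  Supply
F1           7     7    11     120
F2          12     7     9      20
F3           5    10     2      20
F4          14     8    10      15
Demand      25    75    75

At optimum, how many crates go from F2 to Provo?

0

Optimal shipments:
  F1->Reno: 25 crates
  F1->Provo: 75 crates
  F1->Orem: 20 crates
  F2->Orem: 20 crates
  F3->Orem: 20 crates
  F4->Orem: 15 crates
Total cost = £1290.
The route F2→Provo is not used.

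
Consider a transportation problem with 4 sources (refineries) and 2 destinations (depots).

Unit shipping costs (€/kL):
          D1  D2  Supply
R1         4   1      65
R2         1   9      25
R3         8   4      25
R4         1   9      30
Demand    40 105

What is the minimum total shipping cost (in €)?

340

One minimum-cost allocation:
  R1–D2: 65 × €1 = €65
  R2–D1: 25 × €1 = €25
  R3–D2: 25 × €4 = €100
  R4–D1: 15 × €1 = €15
  R4–D2: 15 × €9 = €135
Total = 65 + 25 + 100 + 15 + 135 = €340.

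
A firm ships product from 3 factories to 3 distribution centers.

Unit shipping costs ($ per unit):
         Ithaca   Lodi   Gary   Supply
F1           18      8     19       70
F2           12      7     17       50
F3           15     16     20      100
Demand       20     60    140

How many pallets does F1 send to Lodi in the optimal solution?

60

Solving gives:
  F1–Lodi: 60 × $8 = $480
  F1–Gary: 10 × $19 = $190
  F2–Gary: 50 × $17 = $850
  F3–Ithaca: 20 × $15 = $300
  F3–Gary: 80 × $20 = $1600
Total cost = $3420.
So F1→Lodi carries 60 pallets.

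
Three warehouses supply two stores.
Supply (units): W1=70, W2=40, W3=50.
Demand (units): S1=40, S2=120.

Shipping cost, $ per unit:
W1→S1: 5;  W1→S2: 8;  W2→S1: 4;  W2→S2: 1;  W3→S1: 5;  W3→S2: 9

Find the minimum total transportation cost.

890

An optimal shipping plan:
  W1->S2: 70 × $8 = $560
  W2->S2: 40 × $1 = $40
  W3->S1: 40 × $5 = $200
  W3->S2: 10 × $9 = $90
Total = 560 + 40 + 200 + 90 = $890.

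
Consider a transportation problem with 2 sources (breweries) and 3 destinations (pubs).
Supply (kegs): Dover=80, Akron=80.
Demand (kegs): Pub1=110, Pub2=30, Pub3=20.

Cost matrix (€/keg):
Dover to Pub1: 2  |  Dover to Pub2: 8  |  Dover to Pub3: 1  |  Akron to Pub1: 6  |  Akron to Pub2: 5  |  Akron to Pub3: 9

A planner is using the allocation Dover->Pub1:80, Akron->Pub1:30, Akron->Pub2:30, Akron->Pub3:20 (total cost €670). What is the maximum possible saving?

80

Current plan cost = 80·2 + 30·6 + 30·5 + 20·9 = €670.
Optimal plan:
  Dover to Pub1: 60 × €2 = €120
  Dover to Pub3: 20 × €1 = €20
  Akron to Pub1: 50 × €6 = €300
  Akron to Pub2: 30 × €5 = €150
Optimal cost = €590.
Saving = 670 − 590 = €80.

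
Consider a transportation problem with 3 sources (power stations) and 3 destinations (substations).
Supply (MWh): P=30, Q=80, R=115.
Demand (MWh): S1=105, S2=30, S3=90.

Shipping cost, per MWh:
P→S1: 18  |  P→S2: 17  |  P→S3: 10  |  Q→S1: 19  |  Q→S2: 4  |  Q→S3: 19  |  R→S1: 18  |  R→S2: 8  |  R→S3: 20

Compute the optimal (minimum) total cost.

3460

An optimal shipping plan:
  P–S3: 30 × 10 = 300
  Q–S2: 30 × 4 = 120
  Q–S3: 50 × 19 = 950
  R–S1: 105 × 18 = 1890
  R–S3: 10 × 20 = 200
Total = 300 + 120 + 950 + 1890 + 200 = 3460.
(Supply check: P ships 30; Q ships 80; R ships 115.)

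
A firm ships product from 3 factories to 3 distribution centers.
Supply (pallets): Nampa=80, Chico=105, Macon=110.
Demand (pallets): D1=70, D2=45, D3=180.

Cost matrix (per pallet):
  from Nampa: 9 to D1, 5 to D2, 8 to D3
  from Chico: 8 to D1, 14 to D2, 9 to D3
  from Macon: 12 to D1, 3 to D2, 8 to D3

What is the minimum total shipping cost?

One minimum-cost allocation:
  Nampa→D3: 80 × 8 = 640
  Chico→D1: 70 × 8 = 560
  Chico→D3: 35 × 9 = 315
  Macon→D2: 45 × 3 = 135
  Macon→D3: 65 × 8 = 520
Total = 640 + 560 + 315 + 135 + 520 = 2170.

2170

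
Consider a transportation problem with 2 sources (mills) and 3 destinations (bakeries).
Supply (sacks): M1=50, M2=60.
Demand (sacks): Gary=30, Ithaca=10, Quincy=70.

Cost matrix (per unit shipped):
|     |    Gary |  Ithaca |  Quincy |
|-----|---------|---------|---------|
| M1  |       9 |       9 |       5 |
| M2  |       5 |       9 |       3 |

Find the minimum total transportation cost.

Optimal allocation:
  M1 to Ithaca: 10 × 9 = 90
  M1 to Quincy: 40 × 5 = 200
  M2 to Gary: 30 × 5 = 150
  M2 to Quincy: 30 × 3 = 90
Total = 90 + 200 + 150 + 90 = 530.

530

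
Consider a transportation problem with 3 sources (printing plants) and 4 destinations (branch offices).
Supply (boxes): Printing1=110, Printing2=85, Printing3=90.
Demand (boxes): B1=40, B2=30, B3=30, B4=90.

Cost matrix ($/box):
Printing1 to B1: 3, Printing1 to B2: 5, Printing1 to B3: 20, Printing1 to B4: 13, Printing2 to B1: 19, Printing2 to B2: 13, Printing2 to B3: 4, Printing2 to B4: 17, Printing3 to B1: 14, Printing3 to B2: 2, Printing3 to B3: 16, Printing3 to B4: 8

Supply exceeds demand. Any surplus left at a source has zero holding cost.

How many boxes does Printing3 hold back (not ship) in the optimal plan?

0

Minimum-cost shipments:
  Printing1->B1: 40 × $3 = $120
  Printing1->B2: 30 × $5 = $150
  Printing2->B3: 30 × $4 = $120
  Printing3->B4: 90 × $8 = $720
Total cost = $1110.
Printing3 ships 90 of its 90, leaving 0.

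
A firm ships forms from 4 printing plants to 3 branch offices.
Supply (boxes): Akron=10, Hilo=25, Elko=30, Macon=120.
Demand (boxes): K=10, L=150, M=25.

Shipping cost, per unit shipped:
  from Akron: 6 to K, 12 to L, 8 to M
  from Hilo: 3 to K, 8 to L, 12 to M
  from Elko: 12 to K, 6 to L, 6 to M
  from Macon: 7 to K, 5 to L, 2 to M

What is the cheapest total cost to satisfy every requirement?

Optimal allocation:
  Akron to M: 10 × 8 = 80
  Hilo to K: 10 × 3 = 30
  Hilo to L: 15 × 8 = 120
  Elko to L: 30 × 6 = 180
  Macon to L: 105 × 5 = 525
  Macon to M: 15 × 2 = 30
Total = 80 + 30 + 120 + 180 + 525 + 30 = 965.

965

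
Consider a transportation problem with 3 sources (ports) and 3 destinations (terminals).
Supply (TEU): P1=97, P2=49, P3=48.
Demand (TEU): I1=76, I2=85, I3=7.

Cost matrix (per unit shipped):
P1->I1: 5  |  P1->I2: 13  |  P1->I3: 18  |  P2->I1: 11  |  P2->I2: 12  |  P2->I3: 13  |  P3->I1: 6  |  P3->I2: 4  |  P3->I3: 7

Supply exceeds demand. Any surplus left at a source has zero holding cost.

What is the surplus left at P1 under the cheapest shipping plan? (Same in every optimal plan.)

Minimum-cost shipments:
  P1 to I1: 76 TEU
  P2 to I2: 37 TEU
  P2 to I3: 7 TEU
  P3 to I2: 48 TEU
Total cost = 1107.
P1 ships 76 of its 97, leaving 21.

21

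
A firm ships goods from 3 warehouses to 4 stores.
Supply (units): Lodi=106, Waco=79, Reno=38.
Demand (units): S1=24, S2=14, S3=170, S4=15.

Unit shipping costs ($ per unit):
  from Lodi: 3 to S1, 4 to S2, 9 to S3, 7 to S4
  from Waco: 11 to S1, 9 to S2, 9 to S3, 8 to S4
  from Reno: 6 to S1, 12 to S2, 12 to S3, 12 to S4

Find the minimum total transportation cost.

1877

An optimal shipping plan:
  Lodi–S2: 14 × $4 = $56
  Lodi–S3: 77 × $9 = $693
  Lodi–S4: 15 × $7 = $105
  Waco–S3: 79 × $9 = $711
  Reno–S1: 24 × $6 = $144
  Reno–S3: 14 × $12 = $168
Total = 56 + 693 + 105 + 711 + 144 + 168 = $1877.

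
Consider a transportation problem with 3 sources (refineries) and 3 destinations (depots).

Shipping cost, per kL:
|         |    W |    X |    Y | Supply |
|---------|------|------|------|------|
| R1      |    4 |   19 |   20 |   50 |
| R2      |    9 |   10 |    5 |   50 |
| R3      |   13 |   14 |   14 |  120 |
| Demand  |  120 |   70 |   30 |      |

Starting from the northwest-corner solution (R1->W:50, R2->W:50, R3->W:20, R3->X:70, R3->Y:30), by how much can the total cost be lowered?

Current plan cost = 50·4 + 50·9 + 20·13 + 70·14 + 30·14 = 2310.
Optimal plan:
  R1–W: 50 × 4 = 200
  R2–X: 20 × 10 = 200
  R2–Y: 30 × 5 = 150
  R3–W: 70 × 13 = 910
  R3–X: 50 × 14 = 700
Optimal cost = 2160.
Saving = 2310 − 2160 = 150.

150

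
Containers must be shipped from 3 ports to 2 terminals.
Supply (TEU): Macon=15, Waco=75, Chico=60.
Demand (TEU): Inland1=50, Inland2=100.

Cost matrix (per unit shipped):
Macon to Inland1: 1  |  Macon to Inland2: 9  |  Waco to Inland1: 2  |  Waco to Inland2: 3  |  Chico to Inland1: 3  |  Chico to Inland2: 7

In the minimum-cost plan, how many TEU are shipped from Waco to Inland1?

The minimum-cost plan:
  Macon–Inland1: 15 × 1 = 15
  Waco–Inland2: 75 × 3 = 225
  Chico–Inland1: 35 × 3 = 105
  Chico–Inland2: 25 × 7 = 175
Total cost = 520.
The route Waco→Inland1 is not used.

0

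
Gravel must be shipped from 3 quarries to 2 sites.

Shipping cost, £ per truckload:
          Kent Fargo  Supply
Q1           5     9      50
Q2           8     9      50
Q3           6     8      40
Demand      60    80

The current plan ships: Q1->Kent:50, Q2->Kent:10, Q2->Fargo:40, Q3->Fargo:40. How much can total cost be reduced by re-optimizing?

10

Current plan cost = 50·5 + 10·8 + 40·9 + 40·8 = £1010.
Optimal plan:
  Q1→Kent: 50 × £5 = £250
  Q2→Fargo: 50 × £9 = £450
  Q3→Kent: 10 × £6 = £60
  Q3→Fargo: 30 × £8 = £240
Optimal cost = £1000.
Saving = 1010 − 1000 = £10.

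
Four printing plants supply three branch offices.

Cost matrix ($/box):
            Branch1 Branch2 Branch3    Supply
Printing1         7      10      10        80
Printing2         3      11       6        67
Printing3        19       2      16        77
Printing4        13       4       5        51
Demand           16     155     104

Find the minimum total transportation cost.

1512

One minimum-cost allocation:
  Printing1 to Branch2: 27 boxes
  Printing1 to Branch3: 53 boxes
  Printing2 to Branch1: 16 boxes
  Printing2 to Branch3: 51 boxes
  Printing3 to Branch2: 77 boxes
  Printing4 to Branch2: 51 boxes
Total cost = $1512.
(Supply check: Printing1 ships 80; Printing2 ships 67; Printing3 ships 77; Printing4 ships 51.)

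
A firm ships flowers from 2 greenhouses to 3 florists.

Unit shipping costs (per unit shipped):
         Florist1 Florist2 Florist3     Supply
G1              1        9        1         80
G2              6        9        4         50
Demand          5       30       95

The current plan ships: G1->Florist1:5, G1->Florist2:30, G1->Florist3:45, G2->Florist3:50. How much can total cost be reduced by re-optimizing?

Current plan cost = 5·1 + 30·9 + 45·1 + 50·4 = 520.
Optimal plan:
  G1->Florist1: 5 × 1 = 5
  G1->Florist3: 75 × 1 = 75
  G2->Florist2: 30 × 9 = 270
  G2->Florist3: 20 × 4 = 80
Optimal cost = 430.
Saving = 520 − 430 = 90.

90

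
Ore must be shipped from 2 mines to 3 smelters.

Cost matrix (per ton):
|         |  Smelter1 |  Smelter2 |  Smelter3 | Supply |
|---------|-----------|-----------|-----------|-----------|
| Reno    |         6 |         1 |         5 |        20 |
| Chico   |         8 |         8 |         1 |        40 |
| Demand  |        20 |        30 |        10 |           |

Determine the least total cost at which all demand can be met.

270

A cheapest plan:
  Reno to Smelter2: 20 × 1 = 20
  Chico to Smelter1: 20 × 8 = 160
  Chico to Smelter2: 10 × 8 = 80
  Chico to Smelter3: 10 × 1 = 10
Total = 20 + 160 + 80 + 10 = 270.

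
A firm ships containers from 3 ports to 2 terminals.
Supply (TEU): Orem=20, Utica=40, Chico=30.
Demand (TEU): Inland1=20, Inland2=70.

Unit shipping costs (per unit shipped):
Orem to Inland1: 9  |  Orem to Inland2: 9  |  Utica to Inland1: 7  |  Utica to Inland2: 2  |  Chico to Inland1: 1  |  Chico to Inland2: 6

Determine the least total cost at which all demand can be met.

One minimum-cost allocation:
  Orem to Inland2: 20 × 9 = 180
  Utica to Inland2: 40 × 2 = 80
  Chico to Inland1: 20 × 1 = 20
  Chico to Inland2: 10 × 6 = 60
Total = 180 + 80 + 20 + 60 = 340.

340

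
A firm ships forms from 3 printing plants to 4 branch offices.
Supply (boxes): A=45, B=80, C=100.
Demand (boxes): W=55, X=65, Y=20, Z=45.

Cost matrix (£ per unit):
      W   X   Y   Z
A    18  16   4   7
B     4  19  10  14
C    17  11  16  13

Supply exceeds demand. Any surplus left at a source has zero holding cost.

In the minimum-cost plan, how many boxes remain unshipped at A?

0

Minimum-cost shipments:
  A->Y: 20 × £4 = £80
  A->Z: 25 × £7 = £175
  B->W: 55 × £4 = £220
  C->X: 65 × £11 = £715
  C->Z: 20 × £13 = £260
Total cost = £1450.
A ships 45 of its 45, leaving 0.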